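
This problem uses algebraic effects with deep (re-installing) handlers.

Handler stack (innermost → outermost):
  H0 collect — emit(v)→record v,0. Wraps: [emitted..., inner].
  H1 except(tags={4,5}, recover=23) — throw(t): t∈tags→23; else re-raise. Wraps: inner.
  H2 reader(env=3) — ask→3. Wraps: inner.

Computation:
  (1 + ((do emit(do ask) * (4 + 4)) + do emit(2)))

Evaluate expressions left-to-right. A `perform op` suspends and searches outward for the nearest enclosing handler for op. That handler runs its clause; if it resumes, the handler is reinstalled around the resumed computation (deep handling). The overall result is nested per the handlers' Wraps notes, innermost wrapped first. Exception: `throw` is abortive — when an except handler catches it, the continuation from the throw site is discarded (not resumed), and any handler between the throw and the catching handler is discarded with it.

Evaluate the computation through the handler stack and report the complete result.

Answer: [3, 2, 1]

Working:
ask @ H2 ⇒ 3
emit(3) @ H0 ⇒ out+=3
emit(2) @ H0 ⇒ out+=2
H0 returns [3, 2, 1]
H1 returns [3, 2, 1]
H2 returns [3, 2, 1]
= [3, 2, 1]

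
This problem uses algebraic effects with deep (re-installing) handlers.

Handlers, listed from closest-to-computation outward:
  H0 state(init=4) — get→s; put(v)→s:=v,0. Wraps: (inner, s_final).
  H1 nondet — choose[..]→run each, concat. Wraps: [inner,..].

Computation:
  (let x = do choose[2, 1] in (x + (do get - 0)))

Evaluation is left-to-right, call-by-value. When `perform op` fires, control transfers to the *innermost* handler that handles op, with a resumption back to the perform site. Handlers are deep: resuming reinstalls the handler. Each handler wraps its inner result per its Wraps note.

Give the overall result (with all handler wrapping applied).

Working:
choose[2, 1] @ H1
  branch[0] choose=2:
    get @ H0 ⇒ 4
    H0 returns (6, 4)
    H1 returns [(6, 4)]
  branch[1] choose=1:
    get @ H0 ⇒ 4
    H0 returns (5, 4)
    H1 returns [(5, 4)]
= [(6, 4), (5, 4)]

Answer: [(6, 4), (5, 4)]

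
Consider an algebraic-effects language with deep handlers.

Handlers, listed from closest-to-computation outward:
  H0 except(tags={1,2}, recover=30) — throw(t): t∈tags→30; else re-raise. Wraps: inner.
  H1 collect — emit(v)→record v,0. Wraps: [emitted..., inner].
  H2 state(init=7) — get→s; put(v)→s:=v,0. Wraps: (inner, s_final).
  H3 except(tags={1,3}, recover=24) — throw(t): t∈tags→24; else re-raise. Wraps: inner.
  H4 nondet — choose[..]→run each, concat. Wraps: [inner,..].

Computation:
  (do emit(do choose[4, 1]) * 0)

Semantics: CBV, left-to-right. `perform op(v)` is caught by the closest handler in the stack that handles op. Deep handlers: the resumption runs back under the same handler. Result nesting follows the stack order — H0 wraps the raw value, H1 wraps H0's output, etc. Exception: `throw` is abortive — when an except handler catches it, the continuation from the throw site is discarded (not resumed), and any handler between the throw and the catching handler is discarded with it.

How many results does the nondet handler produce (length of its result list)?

Step-by-step:
choose[4, 1] @ H4
  branch[0] choose=4:
    emit(4) @ H1 ⇒ out+=4
    H0 returns 0
    H1 returns [4, 0]
    H2 returns ([4, 0], 7)
    H3 returns ([4, 0], 7)
    H4 returns [([4, 0], 7)]
  branch[1] choose=1:
    emit(1) @ H1 ⇒ out+=1
    H0 returns 0
    H1 returns [1, 0]
    H2 returns ([1, 0], 7)
    H3 returns ([1, 0], 7)
    H4 returns [([1, 0], 7)]
= [([4, 0], 7), ([1, 0], 7)]

Answer: 2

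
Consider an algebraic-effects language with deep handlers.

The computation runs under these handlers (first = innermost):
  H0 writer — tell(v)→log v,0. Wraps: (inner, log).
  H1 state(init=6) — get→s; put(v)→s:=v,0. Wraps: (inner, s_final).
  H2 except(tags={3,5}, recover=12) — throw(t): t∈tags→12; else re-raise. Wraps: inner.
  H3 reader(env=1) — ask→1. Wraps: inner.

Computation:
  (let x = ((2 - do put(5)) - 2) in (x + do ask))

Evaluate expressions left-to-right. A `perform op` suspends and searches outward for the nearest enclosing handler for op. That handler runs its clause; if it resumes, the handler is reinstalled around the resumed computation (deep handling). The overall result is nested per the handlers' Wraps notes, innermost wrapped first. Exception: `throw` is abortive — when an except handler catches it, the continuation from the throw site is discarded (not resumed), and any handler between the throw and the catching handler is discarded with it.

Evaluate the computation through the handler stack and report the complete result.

Step-by-step:
put(5) @ H1 ⇒ s:=5
ask @ H3 ⇒ 1
H0 returns (1, ())
H1 returns ((1, ()), 5)
H2 returns ((1, ()), 5)
H3 returns ((1, ()), 5)
= ((1, ()), 5)

Answer: ((1, ()), 5)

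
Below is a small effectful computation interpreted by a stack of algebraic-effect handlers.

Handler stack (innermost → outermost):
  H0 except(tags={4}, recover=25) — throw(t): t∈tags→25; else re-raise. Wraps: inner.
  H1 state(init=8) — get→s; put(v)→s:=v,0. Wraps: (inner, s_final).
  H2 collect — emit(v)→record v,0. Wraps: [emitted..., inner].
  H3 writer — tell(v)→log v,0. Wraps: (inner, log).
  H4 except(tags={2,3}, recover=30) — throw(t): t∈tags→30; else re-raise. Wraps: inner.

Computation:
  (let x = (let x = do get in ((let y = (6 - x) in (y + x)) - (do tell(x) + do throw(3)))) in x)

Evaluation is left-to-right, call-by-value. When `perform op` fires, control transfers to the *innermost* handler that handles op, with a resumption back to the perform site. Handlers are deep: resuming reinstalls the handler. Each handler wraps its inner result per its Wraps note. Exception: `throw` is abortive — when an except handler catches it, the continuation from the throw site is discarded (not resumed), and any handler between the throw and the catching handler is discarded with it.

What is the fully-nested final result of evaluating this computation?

Answer: 30

Working:
get @ H1 ⇒ 8
tell(8) @ H3 ⇒ log+=8
throw(3) @ H0 re-raised
throw(3) @ H4 caught ⇒ 30
= 30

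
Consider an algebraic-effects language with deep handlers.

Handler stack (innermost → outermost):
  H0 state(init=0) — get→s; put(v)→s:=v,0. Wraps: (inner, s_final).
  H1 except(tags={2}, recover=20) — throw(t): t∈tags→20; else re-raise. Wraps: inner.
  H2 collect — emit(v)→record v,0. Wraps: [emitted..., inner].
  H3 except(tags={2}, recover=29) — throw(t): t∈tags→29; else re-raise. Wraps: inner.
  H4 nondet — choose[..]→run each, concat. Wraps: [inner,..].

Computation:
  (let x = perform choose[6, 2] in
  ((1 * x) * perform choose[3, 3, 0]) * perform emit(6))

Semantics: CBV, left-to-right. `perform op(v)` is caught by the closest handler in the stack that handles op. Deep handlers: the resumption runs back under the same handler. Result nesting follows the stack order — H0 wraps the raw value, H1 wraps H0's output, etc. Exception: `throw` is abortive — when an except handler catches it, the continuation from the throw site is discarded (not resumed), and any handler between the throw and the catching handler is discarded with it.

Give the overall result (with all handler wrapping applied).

Answer: [[6, (0, 0)], [6, (0, 0)], [6, (0, 0)], [6, (0, 0)], [6, (0, 0)], [6, (0, 0)]]

Working:
choose[6, 2] @ H4
  branch[0] choose=6:
    choose[3, 3, 0] @ H4
      branch[0] choose=3:
        emit(6) @ H2 ⇒ out+=6
        H0 returns (0, 0)
        H1 returns (0, 0)
        H2 returns [6, (0, 0)]
        H3 returns [6, (0, 0)]
        H4 returns [[6, (0, 0)]]
      branch[1] choose=3:
        emit(6) @ H2 ⇒ out+=6
        H0 returns (0, 0)
        H1 returns (0, 0)
        H2 returns [6, (0, 0)]
        H3 returns [6, (0, 0)]
        H4 returns [[6, (0, 0)]]
      branch[2] choose=0:
        emit(6) @ H2 ⇒ out+=6
        H0 returns (0, 0)
        H1 returns (0, 0)
        H2 returns [6, (0, 0)]
        H3 returns [6, (0, 0)]
        H4 returns [[6, (0, 0)]]
  branch[1] choose=2:
    choose[3, 3, 0] @ H4
      branch[0] choose=3:
        emit(6) @ H2 ⇒ out+=6
        H0 returns (0, 0)
        H1 returns (0, 0)
        H2 returns [6, (0, 0)]
        H3 returns [6, (0, 0)]
        H4 returns [[6, (0, 0)]]
      branch[1] choose=3:
        emit(6) @ H2 ⇒ out+=6
        H0 returns (0, 0)
        H1 returns (0, 0)
        H2 returns [6, (0, 0)]
        H3 returns [6, (0, 0)]
        H4 returns [[6, (0, 0)]]
      branch[2] choose=0:
        emit(6) @ H2 ⇒ out+=6
        H0 returns (0, 0)
        H1 returns (0, 0)
        H2 returns [6, (0, 0)]
        H3 returns [6, (0, 0)]
        H4 returns [[6, (0, 0)]]
= [[6, (0, 0)], [6, (0, 0)], [6, (0, 0)], [6, (0, 0)], [6, (0, 0)], [6, (0, 0)]]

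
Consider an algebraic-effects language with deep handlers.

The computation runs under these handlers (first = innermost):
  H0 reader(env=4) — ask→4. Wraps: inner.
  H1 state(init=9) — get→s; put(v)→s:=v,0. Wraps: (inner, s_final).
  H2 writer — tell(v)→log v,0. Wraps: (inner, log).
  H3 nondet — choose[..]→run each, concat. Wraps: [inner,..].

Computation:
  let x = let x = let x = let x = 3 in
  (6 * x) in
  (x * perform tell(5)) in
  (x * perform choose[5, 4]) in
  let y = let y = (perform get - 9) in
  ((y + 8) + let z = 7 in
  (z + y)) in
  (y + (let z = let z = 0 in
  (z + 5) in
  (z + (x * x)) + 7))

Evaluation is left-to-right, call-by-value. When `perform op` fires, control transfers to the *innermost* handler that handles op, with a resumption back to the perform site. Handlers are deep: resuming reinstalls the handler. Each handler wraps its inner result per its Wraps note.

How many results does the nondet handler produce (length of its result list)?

Answer: 2

Working:
tell(5) @ H2 ⇒ log+=5
choose[5, 4] @ H3
  branch[0] choose=5:
    get @ H1 ⇒ 9
    H0 returns 27
    H1 returns (27, 9)
    H2 returns ((27, 9), (5))
    H3 returns [((27, 9), (5))]
  branch[1] choose=4:
    get @ H1 ⇒ 9
    H0 returns 27
    H1 returns (27, 9)
    H2 returns ((27, 9), (5))
    H3 returns [((27, 9), (5))]
= [((27, 9), (5)), ((27, 9), (5))]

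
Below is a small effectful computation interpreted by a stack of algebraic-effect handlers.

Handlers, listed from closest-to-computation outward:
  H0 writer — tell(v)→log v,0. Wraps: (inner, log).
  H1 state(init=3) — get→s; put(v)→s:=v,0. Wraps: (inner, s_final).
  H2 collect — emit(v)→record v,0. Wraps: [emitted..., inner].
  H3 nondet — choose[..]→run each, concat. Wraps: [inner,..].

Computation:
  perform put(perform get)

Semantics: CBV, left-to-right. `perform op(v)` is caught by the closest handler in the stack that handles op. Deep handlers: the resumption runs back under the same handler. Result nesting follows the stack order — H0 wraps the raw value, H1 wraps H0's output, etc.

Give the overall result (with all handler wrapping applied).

Evaluation trace:
get @ H1 ⇒ 3
put(3) @ H1 ⇒ s:=3
H0 returns (0, ())
H1 returns ((0, ()), 3)
H2 returns [((0, ()), 3)]
H3 returns [[((0, ()), 3)]]
= [[((0, ()), 3)]]

Answer: [[((0, ()), 3)]]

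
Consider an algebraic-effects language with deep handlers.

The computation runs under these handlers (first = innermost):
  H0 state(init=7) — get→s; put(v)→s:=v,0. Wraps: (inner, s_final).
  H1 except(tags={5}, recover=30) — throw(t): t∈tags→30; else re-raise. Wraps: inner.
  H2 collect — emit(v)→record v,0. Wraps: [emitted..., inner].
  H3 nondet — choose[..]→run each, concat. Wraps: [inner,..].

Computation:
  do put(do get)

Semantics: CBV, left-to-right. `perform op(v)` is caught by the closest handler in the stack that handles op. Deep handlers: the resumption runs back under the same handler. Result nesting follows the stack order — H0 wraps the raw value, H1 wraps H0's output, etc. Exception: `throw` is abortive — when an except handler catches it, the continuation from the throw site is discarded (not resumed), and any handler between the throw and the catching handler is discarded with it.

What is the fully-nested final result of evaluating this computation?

Step-by-step:
get @ H0 ⇒ 7
put(7) @ H0 ⇒ s:=7
H0 returns (0, 7)
H1 returns (0, 7)
H2 returns [(0, 7)]
H3 returns [[(0, 7)]]
= [[(0, 7)]]

Answer: [[(0, 7)]]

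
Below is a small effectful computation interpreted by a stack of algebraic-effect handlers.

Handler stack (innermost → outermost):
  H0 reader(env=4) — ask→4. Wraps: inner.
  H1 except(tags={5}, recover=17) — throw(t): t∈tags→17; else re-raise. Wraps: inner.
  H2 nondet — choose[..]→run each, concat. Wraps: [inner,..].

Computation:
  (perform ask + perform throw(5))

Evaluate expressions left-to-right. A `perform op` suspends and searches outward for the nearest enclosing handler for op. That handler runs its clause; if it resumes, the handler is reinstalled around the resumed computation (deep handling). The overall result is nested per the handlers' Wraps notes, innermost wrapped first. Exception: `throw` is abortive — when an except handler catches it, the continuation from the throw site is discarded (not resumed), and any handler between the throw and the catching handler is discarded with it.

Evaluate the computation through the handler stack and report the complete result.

Answer: [17]

Working:
ask @ H0 ⇒ 4
throw(5) @ H1 caught ⇒ 17
H2 returns [17]
= [17]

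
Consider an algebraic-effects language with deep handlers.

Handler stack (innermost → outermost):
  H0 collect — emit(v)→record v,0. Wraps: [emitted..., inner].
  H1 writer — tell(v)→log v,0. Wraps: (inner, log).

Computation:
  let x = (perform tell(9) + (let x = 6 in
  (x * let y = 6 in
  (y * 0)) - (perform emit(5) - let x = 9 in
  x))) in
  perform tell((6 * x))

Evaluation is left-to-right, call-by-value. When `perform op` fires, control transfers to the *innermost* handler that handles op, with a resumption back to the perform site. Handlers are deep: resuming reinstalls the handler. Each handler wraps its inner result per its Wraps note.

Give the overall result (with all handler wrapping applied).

Answer: ([5, 0], (9, 54))

Evaluation trace:
tell(9) @ H1 ⇒ log+=9
emit(5) @ H0 ⇒ out+=5
tell(54) @ H1 ⇒ log+=54
H0 returns [5, 0]
H1 returns ([5, 0], (9, 54))
= ([5, 0], (9, 54))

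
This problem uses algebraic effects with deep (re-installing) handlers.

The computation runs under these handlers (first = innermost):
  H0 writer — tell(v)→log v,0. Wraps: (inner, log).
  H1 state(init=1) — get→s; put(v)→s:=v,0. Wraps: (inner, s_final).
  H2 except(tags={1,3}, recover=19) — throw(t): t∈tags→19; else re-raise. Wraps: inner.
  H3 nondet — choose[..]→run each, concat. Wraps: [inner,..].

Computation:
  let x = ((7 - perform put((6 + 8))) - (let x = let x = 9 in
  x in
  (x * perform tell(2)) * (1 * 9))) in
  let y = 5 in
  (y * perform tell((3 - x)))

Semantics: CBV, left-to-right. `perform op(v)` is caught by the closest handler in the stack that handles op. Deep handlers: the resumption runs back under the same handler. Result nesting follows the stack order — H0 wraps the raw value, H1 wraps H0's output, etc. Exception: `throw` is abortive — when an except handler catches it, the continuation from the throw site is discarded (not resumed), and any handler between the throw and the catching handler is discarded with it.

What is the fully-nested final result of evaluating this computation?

Answer: [((0, (2, -4)), 14)]

Working:
put(14) @ H1 ⇒ s:=14
tell(2) @ H0 ⇒ log+=2
tell(-4) @ H0 ⇒ log+=-4
H0 returns (0, (2, -4))
H1 returns ((0, (2, -4)), 14)
H2 returns ((0, (2, -4)), 14)
H3 returns [((0, (2, -4)), 14)]
= [((0, (2, -4)), 14)]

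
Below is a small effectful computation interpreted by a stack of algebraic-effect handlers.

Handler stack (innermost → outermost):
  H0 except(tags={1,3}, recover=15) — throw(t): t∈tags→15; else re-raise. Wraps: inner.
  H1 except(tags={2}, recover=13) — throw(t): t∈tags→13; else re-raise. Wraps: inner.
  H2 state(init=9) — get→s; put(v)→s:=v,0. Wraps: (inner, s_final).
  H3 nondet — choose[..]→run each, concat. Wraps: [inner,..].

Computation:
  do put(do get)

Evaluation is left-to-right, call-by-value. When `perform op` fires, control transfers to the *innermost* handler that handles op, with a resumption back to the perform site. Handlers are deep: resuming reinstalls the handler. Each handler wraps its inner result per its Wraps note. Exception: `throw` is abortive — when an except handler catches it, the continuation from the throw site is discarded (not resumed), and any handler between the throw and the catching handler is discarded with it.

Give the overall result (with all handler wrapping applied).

Step-by-step:
get @ H2 ⇒ 9
put(9) @ H2 ⇒ s:=9
H0 returns 0
H1 returns 0
H2 returns (0, 9)
H3 returns [(0, 9)]
= [(0, 9)]

Answer: [(0, 9)]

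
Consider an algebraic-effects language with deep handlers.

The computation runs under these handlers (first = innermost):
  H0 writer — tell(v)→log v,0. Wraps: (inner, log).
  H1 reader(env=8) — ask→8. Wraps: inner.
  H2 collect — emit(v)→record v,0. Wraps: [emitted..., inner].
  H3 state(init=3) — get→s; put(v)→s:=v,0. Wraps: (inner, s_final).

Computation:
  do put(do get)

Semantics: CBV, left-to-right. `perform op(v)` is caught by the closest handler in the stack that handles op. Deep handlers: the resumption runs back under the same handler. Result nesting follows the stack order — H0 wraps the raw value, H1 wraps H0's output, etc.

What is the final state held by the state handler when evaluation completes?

Evaluation trace:
get @ H3 ⇒ 3
put(3) @ H3 ⇒ s:=3
H0 returns (0, ())
H1 returns (0, ())
H2 returns [(0, ())]
H3 returns ([(0, ())], 3)
= ([(0, ())], 3)

Answer: 3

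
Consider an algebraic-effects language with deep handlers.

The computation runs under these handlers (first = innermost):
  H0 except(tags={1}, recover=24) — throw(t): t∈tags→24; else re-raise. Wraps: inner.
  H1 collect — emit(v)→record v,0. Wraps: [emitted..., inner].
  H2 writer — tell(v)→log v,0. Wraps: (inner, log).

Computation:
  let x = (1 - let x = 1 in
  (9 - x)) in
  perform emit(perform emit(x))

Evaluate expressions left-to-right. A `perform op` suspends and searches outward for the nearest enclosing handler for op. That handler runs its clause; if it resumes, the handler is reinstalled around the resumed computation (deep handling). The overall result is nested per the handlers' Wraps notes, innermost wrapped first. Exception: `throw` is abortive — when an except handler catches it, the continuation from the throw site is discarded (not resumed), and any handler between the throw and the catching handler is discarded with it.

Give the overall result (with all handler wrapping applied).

Answer: ([-7, 0, 0], ())

Working:
emit(-7) @ H1 ⇒ out+=-7
emit(0) @ H1 ⇒ out+=0
H0 returns 0
H1 returns [-7, 0, 0]
H2 returns ([-7, 0, 0], ())
= ([-7, 0, 0], ())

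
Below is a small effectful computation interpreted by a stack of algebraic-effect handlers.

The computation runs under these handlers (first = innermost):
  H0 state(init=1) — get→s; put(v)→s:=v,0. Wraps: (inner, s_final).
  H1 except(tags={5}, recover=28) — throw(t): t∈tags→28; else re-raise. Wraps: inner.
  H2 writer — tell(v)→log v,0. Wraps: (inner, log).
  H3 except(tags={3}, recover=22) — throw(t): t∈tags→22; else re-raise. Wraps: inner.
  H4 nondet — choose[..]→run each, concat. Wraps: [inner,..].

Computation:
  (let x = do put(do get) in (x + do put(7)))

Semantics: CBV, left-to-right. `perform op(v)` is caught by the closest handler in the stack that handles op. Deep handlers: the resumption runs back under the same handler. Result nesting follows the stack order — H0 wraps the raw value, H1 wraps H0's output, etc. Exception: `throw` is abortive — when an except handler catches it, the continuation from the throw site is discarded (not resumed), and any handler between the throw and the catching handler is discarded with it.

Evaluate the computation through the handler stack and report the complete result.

Answer: [((0, 7), ())]

Step-by-step:
get @ H0 ⇒ 1
put(1) @ H0 ⇒ s:=1
put(7) @ H0 ⇒ s:=7
H0 returns (0, 7)
H1 returns (0, 7)
H2 returns ((0, 7), ())
H3 returns ((0, 7), ())
H4 returns [((0, 7), ())]
= [((0, 7), ())]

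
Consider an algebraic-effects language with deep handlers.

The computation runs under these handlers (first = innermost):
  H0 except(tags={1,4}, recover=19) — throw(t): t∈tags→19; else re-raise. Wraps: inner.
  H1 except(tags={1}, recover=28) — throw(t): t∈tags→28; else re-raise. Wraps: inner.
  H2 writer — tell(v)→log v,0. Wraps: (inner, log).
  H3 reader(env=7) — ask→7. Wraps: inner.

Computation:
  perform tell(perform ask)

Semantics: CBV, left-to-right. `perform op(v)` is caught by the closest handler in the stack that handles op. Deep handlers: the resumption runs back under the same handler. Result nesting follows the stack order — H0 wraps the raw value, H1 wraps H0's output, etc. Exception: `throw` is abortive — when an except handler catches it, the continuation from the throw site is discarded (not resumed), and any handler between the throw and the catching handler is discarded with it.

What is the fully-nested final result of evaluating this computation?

Working:
ask @ H3 ⇒ 7
tell(7) @ H2 ⇒ log+=7
H0 returns 0
H1 returns 0
H2 returns (0, (7))
H3 returns (0, (7))
= (0, (7))

Answer: (0, (7))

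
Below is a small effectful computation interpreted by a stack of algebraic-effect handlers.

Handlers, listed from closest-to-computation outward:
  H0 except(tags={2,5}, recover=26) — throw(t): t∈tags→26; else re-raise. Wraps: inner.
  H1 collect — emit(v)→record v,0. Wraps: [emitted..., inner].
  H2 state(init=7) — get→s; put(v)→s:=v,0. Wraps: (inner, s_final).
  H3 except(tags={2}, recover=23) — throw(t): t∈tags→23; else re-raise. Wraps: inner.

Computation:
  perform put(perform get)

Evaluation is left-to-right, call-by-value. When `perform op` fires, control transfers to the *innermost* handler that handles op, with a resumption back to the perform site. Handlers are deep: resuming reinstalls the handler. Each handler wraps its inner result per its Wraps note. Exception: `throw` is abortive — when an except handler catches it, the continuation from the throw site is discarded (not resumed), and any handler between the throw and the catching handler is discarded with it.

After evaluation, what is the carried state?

Evaluation trace:
get @ H2 ⇒ 7
put(7) @ H2 ⇒ s:=7
H0 returns 0
H1 returns [0]
H2 returns ([0], 7)
H3 returns ([0], 7)
= ([0], 7)

Answer: 7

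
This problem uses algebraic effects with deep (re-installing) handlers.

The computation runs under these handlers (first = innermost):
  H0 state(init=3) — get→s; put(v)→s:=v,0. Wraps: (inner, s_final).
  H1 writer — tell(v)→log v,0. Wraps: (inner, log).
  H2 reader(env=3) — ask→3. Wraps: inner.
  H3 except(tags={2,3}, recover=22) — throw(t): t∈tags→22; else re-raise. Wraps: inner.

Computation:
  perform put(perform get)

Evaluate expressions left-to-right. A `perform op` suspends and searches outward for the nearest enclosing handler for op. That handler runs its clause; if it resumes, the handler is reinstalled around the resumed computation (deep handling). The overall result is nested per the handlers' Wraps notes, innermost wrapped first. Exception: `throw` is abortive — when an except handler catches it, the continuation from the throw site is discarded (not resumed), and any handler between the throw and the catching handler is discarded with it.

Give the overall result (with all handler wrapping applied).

Working:
get @ H0 ⇒ 3
put(3) @ H0 ⇒ s:=3
H0 returns (0, 3)
H1 returns ((0, 3), ())
H2 returns ((0, 3), ())
H3 returns ((0, 3), ())
= ((0, 3), ())

Answer: ((0, 3), ())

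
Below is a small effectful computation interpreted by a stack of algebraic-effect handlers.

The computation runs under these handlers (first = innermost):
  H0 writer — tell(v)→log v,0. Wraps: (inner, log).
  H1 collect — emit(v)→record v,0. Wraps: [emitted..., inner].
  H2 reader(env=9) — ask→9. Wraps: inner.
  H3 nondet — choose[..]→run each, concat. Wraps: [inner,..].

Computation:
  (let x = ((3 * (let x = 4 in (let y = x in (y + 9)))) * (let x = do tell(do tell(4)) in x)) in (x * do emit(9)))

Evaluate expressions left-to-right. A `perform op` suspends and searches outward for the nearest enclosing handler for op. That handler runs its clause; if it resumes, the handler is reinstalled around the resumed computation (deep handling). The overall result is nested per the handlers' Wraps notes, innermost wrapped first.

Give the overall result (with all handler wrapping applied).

Answer: [[9, (0, (4, 0))]]

Step-by-step:
tell(4) @ H0 ⇒ log+=4
tell(0) @ H0 ⇒ log+=0
emit(9) @ H1 ⇒ out+=9
H0 returns (0, (4, 0))
H1 returns [9, (0, (4, 0))]
H2 returns [9, (0, (4, 0))]
H3 returns [[9, (0, (4, 0))]]
= [[9, (0, (4, 0))]]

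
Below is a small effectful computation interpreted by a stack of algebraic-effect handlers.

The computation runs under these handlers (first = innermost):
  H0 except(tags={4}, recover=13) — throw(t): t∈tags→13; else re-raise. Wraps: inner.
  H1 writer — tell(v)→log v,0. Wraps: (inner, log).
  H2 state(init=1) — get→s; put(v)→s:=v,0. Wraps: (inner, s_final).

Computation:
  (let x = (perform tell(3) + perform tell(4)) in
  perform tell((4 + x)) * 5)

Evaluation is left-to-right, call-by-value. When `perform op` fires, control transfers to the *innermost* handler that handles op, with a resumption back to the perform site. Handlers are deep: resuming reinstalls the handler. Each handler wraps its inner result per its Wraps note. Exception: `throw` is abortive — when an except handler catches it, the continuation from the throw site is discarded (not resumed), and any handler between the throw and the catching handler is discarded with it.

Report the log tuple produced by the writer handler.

Answer: (3, 4, 4)

Evaluation trace:
tell(3) @ H1 ⇒ log+=3
tell(4) @ H1 ⇒ log+=4
tell(4) @ H1 ⇒ log+=4
H0 returns 0
H1 returns (0, (3, 4, 4))
H2 returns ((0, (3, 4, 4)), 1)
= ((0, (3, 4, 4)), 1)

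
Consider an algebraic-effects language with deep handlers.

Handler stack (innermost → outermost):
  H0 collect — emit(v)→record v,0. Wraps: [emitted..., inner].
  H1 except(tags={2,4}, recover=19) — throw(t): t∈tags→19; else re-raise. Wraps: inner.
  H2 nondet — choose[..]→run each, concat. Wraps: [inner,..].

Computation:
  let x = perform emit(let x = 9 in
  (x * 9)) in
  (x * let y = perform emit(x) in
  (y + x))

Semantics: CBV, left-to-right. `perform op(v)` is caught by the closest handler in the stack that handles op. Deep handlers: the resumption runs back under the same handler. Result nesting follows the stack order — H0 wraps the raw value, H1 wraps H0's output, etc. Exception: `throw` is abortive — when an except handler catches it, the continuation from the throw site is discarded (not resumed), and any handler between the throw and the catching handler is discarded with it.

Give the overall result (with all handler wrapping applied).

Answer: [[81, 0, 0]]

Working:
emit(81) @ H0 ⇒ out+=81
emit(0) @ H0 ⇒ out+=0
H0 returns [81, 0, 0]
H1 returns [81, 0, 0]
H2 returns [[81, 0, 0]]
= [[81, 0, 0]]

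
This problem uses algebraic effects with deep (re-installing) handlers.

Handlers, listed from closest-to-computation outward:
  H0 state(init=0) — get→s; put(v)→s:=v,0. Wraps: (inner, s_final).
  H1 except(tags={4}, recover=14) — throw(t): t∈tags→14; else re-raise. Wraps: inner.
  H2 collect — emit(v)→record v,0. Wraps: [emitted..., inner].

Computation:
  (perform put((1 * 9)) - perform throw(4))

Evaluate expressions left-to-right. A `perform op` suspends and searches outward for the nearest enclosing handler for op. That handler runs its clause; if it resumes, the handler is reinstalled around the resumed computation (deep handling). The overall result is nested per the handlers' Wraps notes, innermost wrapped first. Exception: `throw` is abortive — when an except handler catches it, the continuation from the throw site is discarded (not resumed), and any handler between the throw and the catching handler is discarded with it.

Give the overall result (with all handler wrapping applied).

Working:
put(9) @ H0 ⇒ s:=9
throw(4) @ H1 caught ⇒ 14
H2 returns [14]
= [14]

Answer: [14]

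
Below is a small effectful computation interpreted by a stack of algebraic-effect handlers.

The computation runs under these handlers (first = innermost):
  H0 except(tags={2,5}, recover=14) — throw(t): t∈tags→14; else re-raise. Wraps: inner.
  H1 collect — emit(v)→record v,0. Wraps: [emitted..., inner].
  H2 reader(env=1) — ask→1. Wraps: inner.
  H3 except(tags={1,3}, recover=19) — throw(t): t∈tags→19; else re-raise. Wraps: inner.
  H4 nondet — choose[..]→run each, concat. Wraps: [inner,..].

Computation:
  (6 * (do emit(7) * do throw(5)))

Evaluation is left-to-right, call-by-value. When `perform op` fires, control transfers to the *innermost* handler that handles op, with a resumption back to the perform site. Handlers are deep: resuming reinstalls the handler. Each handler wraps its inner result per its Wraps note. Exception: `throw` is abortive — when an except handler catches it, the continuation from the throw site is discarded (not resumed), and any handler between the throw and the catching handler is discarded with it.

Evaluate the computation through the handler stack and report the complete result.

Evaluation trace:
emit(7) @ H1 ⇒ out+=7
throw(5) @ H0 caught ⇒ 14
H1 returns [7, 14]
H2 returns [7, 14]
H3 returns [7, 14]
H4 returns [[7, 14]]
= [[7, 14]]

Answer: [[7, 14]]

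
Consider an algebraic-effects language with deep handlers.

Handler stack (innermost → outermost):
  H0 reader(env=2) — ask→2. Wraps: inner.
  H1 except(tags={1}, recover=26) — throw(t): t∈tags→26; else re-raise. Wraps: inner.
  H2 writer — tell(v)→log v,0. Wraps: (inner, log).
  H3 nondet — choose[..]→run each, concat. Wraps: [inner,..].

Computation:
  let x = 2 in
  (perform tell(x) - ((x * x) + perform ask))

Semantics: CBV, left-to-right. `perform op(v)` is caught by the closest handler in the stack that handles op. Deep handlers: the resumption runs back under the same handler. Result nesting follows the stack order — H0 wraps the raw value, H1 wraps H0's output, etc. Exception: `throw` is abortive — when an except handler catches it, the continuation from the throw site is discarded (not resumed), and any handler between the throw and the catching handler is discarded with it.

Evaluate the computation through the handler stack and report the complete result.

Evaluation trace:
tell(2) @ H2 ⇒ log+=2
ask @ H0 ⇒ 2
H0 returns -6
H1 returns -6
H2 returns (-6, (2))
H3 returns [(-6, (2))]
= [(-6, (2))]

Answer: [(-6, (2))]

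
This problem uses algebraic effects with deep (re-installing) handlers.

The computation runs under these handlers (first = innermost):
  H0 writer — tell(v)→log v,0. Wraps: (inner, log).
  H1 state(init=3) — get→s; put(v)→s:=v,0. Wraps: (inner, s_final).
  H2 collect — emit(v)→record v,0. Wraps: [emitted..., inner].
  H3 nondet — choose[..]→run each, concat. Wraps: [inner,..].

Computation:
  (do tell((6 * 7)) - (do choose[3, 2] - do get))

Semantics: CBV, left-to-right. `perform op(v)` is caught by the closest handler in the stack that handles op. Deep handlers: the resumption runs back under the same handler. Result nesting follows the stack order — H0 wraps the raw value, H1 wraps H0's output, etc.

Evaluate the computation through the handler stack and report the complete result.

Answer: [[((0, (42)), 3)], [((1, (42)), 3)]]

Working:
tell(42) @ H0 ⇒ log+=42
choose[3, 2] @ H3
  branch[0] choose=3:
    get @ H1 ⇒ 3
    H0 returns (0, (42))
    H1 returns ((0, (42)), 3)
    H2 returns [((0, (42)), 3)]
    H3 returns [[((0, (42)), 3)]]
  branch[1] choose=2:
    get @ H1 ⇒ 3
    H0 returns (1, (42))
    H1 returns ((1, (42)), 3)
    H2 returns [((1, (42)), 3)]
    H3 returns [[((1, (42)), 3)]]
= [[((0, (42)), 3)], [((1, (42)), 3)]]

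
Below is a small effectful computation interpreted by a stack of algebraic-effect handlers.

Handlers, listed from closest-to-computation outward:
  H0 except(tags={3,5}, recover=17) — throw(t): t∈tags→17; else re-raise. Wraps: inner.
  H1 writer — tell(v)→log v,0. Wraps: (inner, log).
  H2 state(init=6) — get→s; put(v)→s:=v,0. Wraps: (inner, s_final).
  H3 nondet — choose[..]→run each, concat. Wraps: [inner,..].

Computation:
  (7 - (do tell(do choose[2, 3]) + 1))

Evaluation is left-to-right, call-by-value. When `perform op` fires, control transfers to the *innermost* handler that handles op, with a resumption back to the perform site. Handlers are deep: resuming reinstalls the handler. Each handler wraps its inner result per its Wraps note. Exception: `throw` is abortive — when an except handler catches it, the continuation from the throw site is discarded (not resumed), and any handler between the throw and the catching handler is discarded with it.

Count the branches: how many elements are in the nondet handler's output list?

Working:
choose[2, 3] @ H3
  branch[0] choose=2:
    tell(2) @ H1 ⇒ log+=2
    H0 returns 6
    H1 returns (6, (2))
    H2 returns ((6, (2)), 6)
    H3 returns [((6, (2)), 6)]
  branch[1] choose=3:
    tell(3) @ H1 ⇒ log+=3
    H0 returns 6
    H1 returns (6, (3))
    H2 returns ((6, (3)), 6)
    H3 returns [((6, (3)), 6)]
= [((6, (2)), 6), ((6, (3)), 6)]

Answer: 2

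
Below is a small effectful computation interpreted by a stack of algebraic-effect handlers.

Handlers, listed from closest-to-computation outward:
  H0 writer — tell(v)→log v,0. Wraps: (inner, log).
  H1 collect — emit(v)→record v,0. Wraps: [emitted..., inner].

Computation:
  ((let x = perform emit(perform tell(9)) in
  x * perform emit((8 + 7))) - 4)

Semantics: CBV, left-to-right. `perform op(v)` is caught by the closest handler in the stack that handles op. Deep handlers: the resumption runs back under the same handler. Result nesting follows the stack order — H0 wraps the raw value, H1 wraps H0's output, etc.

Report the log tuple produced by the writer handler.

Step-by-step:
tell(9) @ H0 ⇒ log+=9
emit(0) @ H1 ⇒ out+=0
emit(15) @ H1 ⇒ out+=15
H0 returns (-4, (9))
H1 returns [0, 15, (-4, (9))]
= [0, 15, (-4, (9))]

Answer: (9)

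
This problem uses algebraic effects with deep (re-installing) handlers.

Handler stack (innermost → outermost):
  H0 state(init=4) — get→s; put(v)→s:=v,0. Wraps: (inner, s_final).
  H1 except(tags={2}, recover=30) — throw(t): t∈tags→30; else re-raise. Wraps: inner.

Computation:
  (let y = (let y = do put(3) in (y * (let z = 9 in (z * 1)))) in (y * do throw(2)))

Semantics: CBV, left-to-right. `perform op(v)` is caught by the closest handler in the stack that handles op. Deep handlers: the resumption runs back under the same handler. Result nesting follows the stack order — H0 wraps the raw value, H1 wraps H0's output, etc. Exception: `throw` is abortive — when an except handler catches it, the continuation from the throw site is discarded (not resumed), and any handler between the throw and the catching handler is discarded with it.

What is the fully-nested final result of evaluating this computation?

Evaluation trace:
put(3) @ H0 ⇒ s:=3
throw(2) @ H1 caught ⇒ 30
= 30

Answer: 30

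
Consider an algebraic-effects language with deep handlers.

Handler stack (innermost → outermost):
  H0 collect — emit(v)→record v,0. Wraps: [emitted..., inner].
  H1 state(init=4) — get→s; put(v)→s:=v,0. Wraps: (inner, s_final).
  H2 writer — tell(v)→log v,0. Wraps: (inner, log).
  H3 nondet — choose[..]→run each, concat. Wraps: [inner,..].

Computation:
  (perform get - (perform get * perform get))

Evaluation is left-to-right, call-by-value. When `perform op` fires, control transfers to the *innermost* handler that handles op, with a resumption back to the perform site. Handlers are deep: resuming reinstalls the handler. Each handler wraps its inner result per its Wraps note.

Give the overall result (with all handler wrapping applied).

Working:
get @ H1 ⇒ 4
get @ H1 ⇒ 4
get @ H1 ⇒ 4
H0 returns [-12]
H1 returns ([-12], 4)
H2 returns (([-12], 4), ())
H3 returns [(([-12], 4), ())]
= [(([-12], 4), ())]

Answer: [(([-12], 4), ())]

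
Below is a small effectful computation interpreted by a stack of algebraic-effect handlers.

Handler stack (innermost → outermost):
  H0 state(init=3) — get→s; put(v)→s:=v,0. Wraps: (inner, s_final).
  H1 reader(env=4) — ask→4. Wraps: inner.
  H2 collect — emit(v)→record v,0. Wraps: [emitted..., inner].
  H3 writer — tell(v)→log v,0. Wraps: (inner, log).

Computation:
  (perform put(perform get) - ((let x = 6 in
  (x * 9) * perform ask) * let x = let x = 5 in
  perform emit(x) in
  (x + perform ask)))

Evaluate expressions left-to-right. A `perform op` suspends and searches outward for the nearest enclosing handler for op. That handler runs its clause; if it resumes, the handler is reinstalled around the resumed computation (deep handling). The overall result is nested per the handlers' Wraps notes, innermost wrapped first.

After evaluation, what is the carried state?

Answer: 3

Step-by-step:
get @ H0 ⇒ 3
put(3) @ H0 ⇒ s:=3
ask @ H1 ⇒ 4
emit(5) @ H2 ⇒ out+=5
ask @ H1 ⇒ 4
H0 returns (-864, 3)
H1 returns (-864, 3)
H2 returns [5, (-864, 3)]
H3 returns ([5, (-864, 3)], ())
= ([5, (-864, 3)], ())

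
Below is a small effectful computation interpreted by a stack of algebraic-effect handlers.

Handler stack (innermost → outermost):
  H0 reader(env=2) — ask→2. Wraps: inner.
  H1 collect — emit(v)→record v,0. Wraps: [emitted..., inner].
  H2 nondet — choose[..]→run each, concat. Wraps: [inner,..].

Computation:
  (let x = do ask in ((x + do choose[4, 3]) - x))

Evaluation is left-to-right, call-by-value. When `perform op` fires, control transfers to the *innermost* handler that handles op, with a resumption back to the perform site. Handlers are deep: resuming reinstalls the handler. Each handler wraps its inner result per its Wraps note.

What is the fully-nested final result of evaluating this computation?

Step-by-step:
ask @ H0 ⇒ 2
choose[4, 3] @ H2
  branch[0] choose=4:
    H0 returns 4
    H1 returns [4]
    H2 returns [[4]]
  branch[1] choose=3:
    H0 returns 3
    H1 returns [3]
    H2 returns [[3]]
= [[4], [3]]

Answer: [[4], [3]]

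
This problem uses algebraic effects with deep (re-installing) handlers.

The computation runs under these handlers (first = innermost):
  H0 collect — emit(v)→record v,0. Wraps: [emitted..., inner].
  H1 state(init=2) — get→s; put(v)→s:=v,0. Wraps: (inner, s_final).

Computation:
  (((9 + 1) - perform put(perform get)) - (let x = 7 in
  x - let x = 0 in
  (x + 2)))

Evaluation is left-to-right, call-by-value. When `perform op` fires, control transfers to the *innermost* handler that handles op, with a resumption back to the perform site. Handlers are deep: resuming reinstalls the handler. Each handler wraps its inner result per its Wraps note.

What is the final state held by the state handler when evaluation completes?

Step-by-step:
get @ H1 ⇒ 2
put(2) @ H1 ⇒ s:=2
H0 returns [5]
H1 returns ([5], 2)
= ([5], 2)

Answer: 2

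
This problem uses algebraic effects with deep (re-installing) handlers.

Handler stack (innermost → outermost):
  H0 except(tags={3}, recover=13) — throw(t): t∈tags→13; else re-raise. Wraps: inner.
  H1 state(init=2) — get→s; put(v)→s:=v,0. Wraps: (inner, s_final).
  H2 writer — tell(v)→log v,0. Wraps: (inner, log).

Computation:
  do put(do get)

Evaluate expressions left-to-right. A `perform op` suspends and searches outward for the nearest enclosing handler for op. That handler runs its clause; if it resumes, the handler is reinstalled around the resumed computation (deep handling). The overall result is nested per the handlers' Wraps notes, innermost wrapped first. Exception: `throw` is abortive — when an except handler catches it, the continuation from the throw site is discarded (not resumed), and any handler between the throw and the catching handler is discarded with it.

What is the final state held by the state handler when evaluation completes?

Answer: 2

Evaluation trace:
get @ H1 ⇒ 2
put(2) @ H1 ⇒ s:=2
H0 returns 0
H1 returns (0, 2)
H2 returns ((0, 2), ())
= ((0, 2), ())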